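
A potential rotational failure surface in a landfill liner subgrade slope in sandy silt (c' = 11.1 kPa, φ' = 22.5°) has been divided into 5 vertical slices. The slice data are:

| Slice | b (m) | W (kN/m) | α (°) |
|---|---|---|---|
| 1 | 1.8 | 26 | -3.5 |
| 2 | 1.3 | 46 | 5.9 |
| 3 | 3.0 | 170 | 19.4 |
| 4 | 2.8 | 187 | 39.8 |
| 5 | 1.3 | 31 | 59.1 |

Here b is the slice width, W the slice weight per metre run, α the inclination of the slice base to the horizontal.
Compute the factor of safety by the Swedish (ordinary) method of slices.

FS = 1.46

Ordinary method of slices: FS = Σ[c'·Δl_i + (W_i cosα_i)·tanφ'] / Σ W_i sinα_i, with Δl_i = b_i / cosα_i.
Slice 1: Δl = 1.8/cos(-3.5°) = 1.803 m; N'_1 = 26·cos(-3.5°) = 26.0; c'Δl = 20.02; W sinα = -1.6
Slice 2: Δl = 1.3/cos5.9° = 1.307 m; N'_2 = 46·cos5.9° = 45.8; c'Δl = 14.51; W sinα = 4.7
Slice 3: Δl = 3.0/cos19.4° = 3.181 m; N'_3 = 170·cos19.4° = 160.3; c'Δl = 35.30; W sinα = 56.5
Slice 4: Δl = 2.8/cos39.8° = 3.644 m; N'_4 = 187·cos39.8° = 143.7; c'Δl = 40.45; W sinα = 119.7
Slice 5: Δl = 1.3/cos59.1° = 2.531 m; N'_5 = 31·cos59.1° = 15.9; c'Δl = 28.10; W sinα = 26.6
Σc'Δl = 138.4 kN/m; ΣN' = 391.6 kN/m; ΣW sinα = 205.9 kN/m
Resisting = 138.4 + 391.6·tan22.5° = 138.4 + 162.2 = 300.6 kN/m
FS = 300.6 / 205.9 = 1.460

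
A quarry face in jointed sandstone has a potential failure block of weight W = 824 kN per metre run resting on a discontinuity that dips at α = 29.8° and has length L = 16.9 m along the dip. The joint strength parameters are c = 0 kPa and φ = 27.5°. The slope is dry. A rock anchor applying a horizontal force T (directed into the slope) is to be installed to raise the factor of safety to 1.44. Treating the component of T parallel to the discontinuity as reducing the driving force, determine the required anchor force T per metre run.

T = 144 kN/m

Resolving forces along and normal to the sliding plane, with the horizontal anchor force T adding T·sinα to the effective normal force and T·cosα acting up the plane against the driving force:
FS = [cL + (W cosα + T sinα) tanφ] / [W sinα − T cosα]
Without the anchor: N' = 715.0 kN/m, driving T_d = 409.5 kN/m, resisting R = 0·16.9 + 715.0·tan27.5° = 372.2 kN/m, FS = 0.91.
Setting FS = 1.44 and solving for T:
1.44·(409.5 − T cos29.8°) = 372.2 + T sin29.8°·tan27.5°
T·(sin29.8°·tan27.5° + 1.44·cos29.8°) = 1.44·409.5 − 372.2
T·(0.4970·0.5206 + 1.44·0.8678) = 589.7 − 372.2 = 217.5
T·1.5083 = 217.5
T = 144.2 kN/m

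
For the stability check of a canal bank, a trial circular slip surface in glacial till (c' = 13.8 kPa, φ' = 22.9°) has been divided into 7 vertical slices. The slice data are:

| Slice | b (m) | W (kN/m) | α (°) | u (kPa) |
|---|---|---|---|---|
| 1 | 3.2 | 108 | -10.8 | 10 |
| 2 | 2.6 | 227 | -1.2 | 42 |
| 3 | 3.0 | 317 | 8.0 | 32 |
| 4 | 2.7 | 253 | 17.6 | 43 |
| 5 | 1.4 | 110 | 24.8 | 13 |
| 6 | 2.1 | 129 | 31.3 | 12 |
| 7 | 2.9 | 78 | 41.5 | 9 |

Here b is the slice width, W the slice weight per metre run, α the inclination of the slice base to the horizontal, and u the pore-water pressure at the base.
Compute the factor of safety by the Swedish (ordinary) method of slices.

Ordinary method of slices: FS = Σ[c'·Δl_i + (W_i cosα_i − u_i·Δl_i)·tanφ'] / Σ W_i sinα_i, with Δl_i = b_i / cosα_i.
Slice 1: Δl = 3.2/cos(-10.8°) = 3.258 m; N'_1 = 108·cos(-10.8°) − 10·3.258 = 73.5; c'Δl = 44.96; W sinα = -20.2
Slice 2: Δl = 2.6/cos(-1.2°) = 2.601 m; N'_2 = 227·cos(-1.2°) − 42·2.601 = 117.7; c'Δl = 35.89; W sinα = -4.8
Slice 3: Δl = 3.0/cos8.0° = 3.029 m; N'_3 = 317·cos8.0° − 32·3.029 = 217.0; c'Δl = 41.81; W sinα = 44.1
Slice 4: Δl = 2.7/cos17.6° = 2.833 m; N'_4 = 253·cos17.6° − 43·2.833 = 119.4; c'Δl = 39.09; W sinα = 76.5
Slice 5: Δl = 1.4/cos24.8° = 1.542 m; N'_5 = 110·cos24.8° − 13·1.542 = 79.8; c'Δl = 21.28; W sinα = 46.1
Slice 6: Δl = 2.1/cos31.3° = 2.458 m; N'_6 = 129·cos31.3° − 12·2.458 = 80.7; c'Δl = 33.92; W sinα = 67.0
Slice 7: Δl = 2.9/cos41.5° = 3.872 m; N'_7 = 78·cos41.5° − 9·3.872 = 23.6; c'Δl = 53.43; W sinα = 51.7
Σc'Δl = 270.4 kN/m; ΣN' = 711.7 kN/m; ΣW sinα = 260.5 kN/m
Resisting = 270.4 + 711.7·tan22.9° = 270.4 + 300.6 = 571.0 kN/m
FS = 571.0 / 260.5 = 2.192

FS = 2.19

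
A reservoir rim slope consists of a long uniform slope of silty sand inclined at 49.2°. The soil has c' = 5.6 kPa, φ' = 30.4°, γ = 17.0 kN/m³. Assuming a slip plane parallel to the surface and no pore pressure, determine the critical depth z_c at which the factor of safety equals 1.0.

Setting FS = 1.00 in FS = [c' + γz cos²β tanφ'] / [γz sinβ cosβ] and solving for z:
z = c' / [γ cosβ (FS·sinβ − cosβ·tanφ')]
  = 5.6 / [17.0·cos49.2°·(1.00·sin49.2° − cos49.2°·tan30.4°)]
  = 5.6 / [17.0·0.6534·(1.00·0.7570 − 0.6534·0.5867)]
  = 5.6 / 4.1504 = 1.349 m

z_c = 1.35 m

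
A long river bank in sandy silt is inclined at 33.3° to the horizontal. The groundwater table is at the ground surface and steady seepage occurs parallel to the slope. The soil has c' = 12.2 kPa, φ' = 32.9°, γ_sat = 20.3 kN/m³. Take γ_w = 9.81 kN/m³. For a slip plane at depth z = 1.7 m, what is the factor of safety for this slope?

With seepage parallel to the slope and the water table at the surface, the effective normal stress on the slip plane uses the buoyant unit weight γ' = γ_sat − γ_w while the driving shear stress uses γ_sat:
FS = [c' + γ' z cos²β tanφ'] / [γ_sat z sinβ cosβ]
γ' = 20.3 − 9.81 = 10.49 kN/m³
Numerator = 12.2 + 10.49·1.7·cos²33.3°·tan32.9° = 12.2 + 10.49·1.7·0.6986·0.6469 = 20.259 kPa
Denominator = 20.3·1.7·sin33.3°·cos33.3° = 20.3·1.7·0.5490·0.8358 = 15.836 kPa
FS = 20.259 / 15.836 = 1.279

FS = 1.28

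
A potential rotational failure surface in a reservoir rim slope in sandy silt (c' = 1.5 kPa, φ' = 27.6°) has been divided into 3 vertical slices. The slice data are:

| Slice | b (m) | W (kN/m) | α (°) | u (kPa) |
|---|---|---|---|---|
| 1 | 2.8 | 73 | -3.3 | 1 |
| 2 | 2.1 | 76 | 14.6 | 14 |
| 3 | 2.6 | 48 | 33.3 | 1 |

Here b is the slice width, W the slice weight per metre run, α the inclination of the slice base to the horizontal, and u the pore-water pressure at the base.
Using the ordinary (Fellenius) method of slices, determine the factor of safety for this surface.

FS = 2.20

Ordinary method of slices: FS = Σ[c'·Δl_i + (W_i cosα_i − u_i·Δl_i)·tanφ'] / Σ W_i sinα_i, with Δl_i = b_i / cosα_i.
Slice 1: Δl = 2.8/cos(-3.3°) = 2.805 m; N'_1 = 73·cos(-3.3°) − 1·2.805 = 70.1; c'Δl = 4.21; W sinα = -4.2
Slice 2: Δl = 2.1/cos14.6° = 2.170 m; N'_2 = 76·cos14.6° − 14·2.170 = 43.2; c'Δl = 3.26; W sinα = 19.2
Slice 3: Δl = 2.6/cos33.3° = 3.111 m; N'_3 = 48·cos33.3° − 1·3.111 = 37.0; c'Δl = 4.67; W sinα = 26.4
Σc'Δl = 12.1 kN/m; ΣN' = 150.2 kN/m; ΣW sinα = 41.3 kN/m
Resisting = 12.1 + 150.2·tan27.6° = 12.1 + 78.5 = 90.7 kN/m
FS = 90.7 / 41.3 = 2.195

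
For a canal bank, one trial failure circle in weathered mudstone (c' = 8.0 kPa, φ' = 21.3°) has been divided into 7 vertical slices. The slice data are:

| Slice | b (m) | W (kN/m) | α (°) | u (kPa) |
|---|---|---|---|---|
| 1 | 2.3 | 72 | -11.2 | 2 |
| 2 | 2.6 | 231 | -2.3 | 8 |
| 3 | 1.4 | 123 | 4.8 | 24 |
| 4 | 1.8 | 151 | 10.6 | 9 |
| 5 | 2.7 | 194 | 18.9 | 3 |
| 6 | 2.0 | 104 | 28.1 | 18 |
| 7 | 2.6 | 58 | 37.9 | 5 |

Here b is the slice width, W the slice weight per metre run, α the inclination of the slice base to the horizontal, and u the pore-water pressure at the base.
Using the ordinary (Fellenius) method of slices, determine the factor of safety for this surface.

Ordinary method of slices: FS = Σ[c'·Δl_i + (W_i cosα_i − u_i·Δl_i)·tanφ'] / Σ W_i sinα_i, with Δl_i = b_i / cosα_i.
Slice 1: Δl = 2.3/cos(-11.2°) = 2.345 m; N'_1 = 72·cos(-11.2°) − 2·2.345 = 65.9; c'Δl = 18.76; W sinα = -14.0
Slice 2: Δl = 2.6/cos(-2.3°) = 2.602 m; N'_2 = 231·cos(-2.3°) − 8·2.602 = 210.0; c'Δl = 20.82; W sinα = -9.3
Slice 3: Δl = 1.4/cos4.8° = 1.405 m; N'_3 = 123·cos4.8° − 24·1.405 = 88.9; c'Δl = 11.24; W sinα = 10.3
Slice 4: Δl = 1.8/cos10.6° = 1.831 m; N'_4 = 151·cos10.6° − 9·1.831 = 131.9; c'Δl = 14.65; W sinα = 27.8
Slice 5: Δl = 2.7/cos18.9° = 2.854 m; N'_5 = 194·cos18.9° − 3·2.854 = 175.0; c'Δl = 22.83; W sinα = 62.8
Slice 6: Δl = 2.0/cos28.1° = 2.267 m; N'_6 = 104·cos28.1° − 18·2.267 = 50.9; c'Δl = 18.14; W sinα = 49.0
Slice 7: Δl = 2.6/cos37.9° = 3.295 m; N'_7 = 58·cos37.9° − 5·3.295 = 29.3; c'Δl = 26.36; W sinα = 35.6
Σc'Δl = 132.8 kN/m; ΣN' = 751.9 kN/m; ΣW sinα = 162.3 kN/m
Resisting = 132.8 + 751.9·tan21.3° = 132.8 + 293.2 = 426.0 kN/m
FS = 426.0 / 162.3 = 2.625

FS = 2.63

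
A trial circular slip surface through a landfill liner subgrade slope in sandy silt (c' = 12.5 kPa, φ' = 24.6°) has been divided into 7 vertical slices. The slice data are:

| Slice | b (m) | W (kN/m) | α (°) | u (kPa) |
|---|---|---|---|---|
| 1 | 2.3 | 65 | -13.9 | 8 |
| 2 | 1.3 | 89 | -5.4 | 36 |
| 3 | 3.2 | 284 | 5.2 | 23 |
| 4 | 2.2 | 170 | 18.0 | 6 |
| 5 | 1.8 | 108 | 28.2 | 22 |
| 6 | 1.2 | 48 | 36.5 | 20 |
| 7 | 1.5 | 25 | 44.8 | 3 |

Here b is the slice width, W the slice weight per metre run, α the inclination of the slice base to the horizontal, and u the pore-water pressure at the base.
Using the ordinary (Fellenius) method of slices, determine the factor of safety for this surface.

Ordinary method of slices: FS = Σ[c'·Δl_i + (W_i cosα_i − u_i·Δl_i)·tanφ'] / Σ W_i sinα_i, with Δl_i = b_i / cosα_i.
Slice 1: Δl = 2.3/cos(-13.9°) = 2.369 m; N'_1 = 65·cos(-13.9°) − 8·2.369 = 44.1; c'Δl = 29.62; W sinα = -15.6
Slice 2: Δl = 1.3/cos(-5.4°) = 1.306 m; N'_2 = 89·cos(-5.4°) − 36·1.306 = 41.6; c'Δl = 16.32; W sinα = -8.4
Slice 3: Δl = 3.2/cos5.2° = 3.213 m; N'_3 = 284·cos5.2° − 23·3.213 = 208.9; c'Δl = 40.17; W sinα = 25.7
Slice 4: Δl = 2.2/cos18.0° = 2.313 m; N'_4 = 170·cos18.0° − 6·2.313 = 147.8; c'Δl = 28.92; W sinα = 52.5
Slice 5: Δl = 1.8/cos28.2° = 2.042 m; N'_5 = 108·cos28.2° − 22·2.042 = 50.2; c'Δl = 25.53; W sinα = 51.0
Slice 6: Δl = 1.2/cos36.5° = 1.493 m; N'_6 = 48·cos36.5° − 20·1.493 = 8.7; c'Δl = 18.66; W sinα = 28.6
Slice 7: Δl = 1.5/cos44.8° = 2.114 m; N'_7 = 25·cos44.8° − 3·2.114 = 11.4; c'Δl = 26.42; W sinα = 17.6
Σc'Δl = 185.6 kN/m; ΣN' = 512.8 kN/m; ΣW sinα = 151.5 kN/m
Resisting = 185.6 + 512.8·tan24.6° = 185.6 + 234.8 = 420.4 kN/m
FS = 420.4 / 151.5 = 2.775

FS = 2.78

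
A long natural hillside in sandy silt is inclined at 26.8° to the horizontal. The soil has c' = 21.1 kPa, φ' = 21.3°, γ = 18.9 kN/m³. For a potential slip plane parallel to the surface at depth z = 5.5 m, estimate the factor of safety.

For an infinite slope with a slip plane parallel to the surface (no pore pressure): FS = [c' + γz cos²β tanφ'] / [γz sinβ cosβ].
γz = 18.9·5.5 = 103.95 kN/m²
Numerator = 21.1 + 103.95·cos²26.8°·tan21.3° = 21.1 + 103.95·0.7967·0.3899 = 53.389 kPa
Denominator = 103.95·sin26.8°·cos26.8° = 103.95·0.4509·0.8926 = 41.834 kPa
FS = 53.389 / 41.834 = 1.276

FS = 1.28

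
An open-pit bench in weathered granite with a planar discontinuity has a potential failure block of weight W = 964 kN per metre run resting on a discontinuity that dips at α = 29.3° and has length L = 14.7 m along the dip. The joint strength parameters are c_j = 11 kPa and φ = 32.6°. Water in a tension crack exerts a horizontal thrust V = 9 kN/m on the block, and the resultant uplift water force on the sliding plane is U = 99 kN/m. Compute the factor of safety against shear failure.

FS = 1.32

Resolving the block weight along and normal to the plane and applying the Mohr–Coulomb strength on the joint:
N' = W cosα − U − V sinα = 964·cos29.3° − 99 − 9·sin29.3° = 737.3 kN/m
Driving force T = W sinα + V cosα = 964·sin29.3° + 9·cos29.3° = 479.6 kN/m
Resisting force R = c_j·L + N'·tanφ = 11·14.7 + 737.3·tan32.6° = 161.7 + 471.5 = 633.2 kN/m
FS = R / T = 633.2 / 479.6 = 1.320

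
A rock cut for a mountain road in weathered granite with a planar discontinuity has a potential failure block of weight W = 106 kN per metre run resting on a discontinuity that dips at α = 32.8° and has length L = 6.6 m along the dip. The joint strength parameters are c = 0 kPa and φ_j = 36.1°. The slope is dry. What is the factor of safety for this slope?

Resolving the block weight along and normal to the plane and applying the Mohr–Coulomb strength on the joint:
N' = W cosα = 106·cos32.8° = 89.1 kN/m
Driving force T = W sinα = 106·sin32.8° = 57.4 kN/m
Resisting force R = c·L + N'·tanφ_j = 0·6.6 + 89.1·tan36.1° = 0.0 + 65.0 = 65.0 kN/m
FS = R / T = 65.0 / 57.4 = 1.132

FS = 1.13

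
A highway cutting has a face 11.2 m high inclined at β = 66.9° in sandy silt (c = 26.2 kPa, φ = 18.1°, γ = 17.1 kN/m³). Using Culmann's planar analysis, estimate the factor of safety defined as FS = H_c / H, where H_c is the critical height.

FS = 1.40

H_c = (4c/γ) · sinβ cosφ / [1 − cos(β − φ)]
    = (4·26.2/17.1) · sin66.9°·cos18.1° / [1 − cos48.8°]
    = 6.129 · 0.8743 / 0.3413 = 15.70 m
FS = H_c / H = 15.70 / 11.2 = 1.402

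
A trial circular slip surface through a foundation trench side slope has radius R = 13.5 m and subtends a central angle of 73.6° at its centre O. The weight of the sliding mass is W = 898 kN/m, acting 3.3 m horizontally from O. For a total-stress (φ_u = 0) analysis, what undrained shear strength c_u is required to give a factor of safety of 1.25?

c_u = 15.8 kPa

FS = c_u·L_a·R / (W·d), so c_u = FS·W·d / (L_a·R).
Arc length L_a = R·θ = 13.5·(73.6°·π/180) = 13.5·1.2846 = 17.34 m
c_u = 1.25·898·3.3 / (17.34·13.5) = 3704.2 / 234.11 = 15.82 kPa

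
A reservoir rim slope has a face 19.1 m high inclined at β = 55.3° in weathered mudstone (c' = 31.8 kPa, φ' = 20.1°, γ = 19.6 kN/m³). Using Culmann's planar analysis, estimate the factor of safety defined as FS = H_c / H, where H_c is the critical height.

FS = 1.43

H_c = (4c'/γ) · sinβ cosφ' / [1 − cos(β − φ')]
    = (4·31.8/19.6) · sin55.3°·cos20.1° / [1 − cos35.2°]
    = 6.490 · 0.7721 / 0.1829 = 27.40 m
FS = H_c / H = 27.40 / 19.1 = 1.435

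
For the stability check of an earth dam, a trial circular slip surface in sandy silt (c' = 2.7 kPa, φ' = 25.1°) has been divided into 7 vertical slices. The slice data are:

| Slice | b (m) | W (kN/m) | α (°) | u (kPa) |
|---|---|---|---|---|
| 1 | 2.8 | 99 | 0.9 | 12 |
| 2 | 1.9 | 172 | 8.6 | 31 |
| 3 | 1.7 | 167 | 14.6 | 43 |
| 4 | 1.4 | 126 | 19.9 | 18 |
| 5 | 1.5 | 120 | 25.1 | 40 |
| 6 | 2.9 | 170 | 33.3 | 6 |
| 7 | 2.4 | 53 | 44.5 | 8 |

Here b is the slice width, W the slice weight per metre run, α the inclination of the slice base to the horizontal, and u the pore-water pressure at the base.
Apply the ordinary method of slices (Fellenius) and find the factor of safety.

Ordinary method of slices: FS = Σ[c'·Δl_i + (W_i cosα_i − u_i·Δl_i)·tanφ'] / Σ W_i sinα_i, with Δl_i = b_i / cosα_i.
Slice 1: Δl = 2.8/cos0.9° = 2.800 m; N'_1 = 99·cos0.9° − 12·2.800 = 65.4; c'Δl = 7.56; W sinα = 1.6
Slice 2: Δl = 1.9/cos8.6° = 1.922 m; N'_2 = 172·cos8.6° − 31·1.922 = 110.5; c'Δl = 5.19; W sinα = 25.7
Slice 3: Δl = 1.7/cos14.6° = 1.757 m; N'_3 = 167·cos14.6° − 43·1.757 = 86.1; c'Δl = 4.74; W sinα = 42.1
Slice 4: Δl = 1.4/cos19.9° = 1.489 m; N'_4 = 126·cos19.9° − 18·1.489 = 91.7; c'Δl = 4.02; W sinα = 42.9
Slice 5: Δl = 1.5/cos25.1° = 1.656 m; N'_5 = 120·cos25.1° − 40·1.656 = 42.4; c'Δl = 4.47; W sinα = 50.9
Slice 6: Δl = 2.9/cos33.3° = 3.470 m; N'_6 = 170·cos33.3° − 6·3.470 = 121.3; c'Δl = 9.37; W sinα = 93.3
Slice 7: Δl = 2.4/cos44.5° = 3.365 m; N'_7 = 53·cos44.5° − 8·3.365 = 10.9; c'Δl = 9.09; W sinα = 37.1
Σc'Δl = 44.4 kN/m; ΣN' = 528.2 kN/m; ΣW sinα = 293.6 kN/m
Resisting = 44.4 + 528.2·tan25.1° = 44.4 + 247.4 = 291.9 kN/m
FS = 291.9 / 293.6 = 0.994

FS = 0.99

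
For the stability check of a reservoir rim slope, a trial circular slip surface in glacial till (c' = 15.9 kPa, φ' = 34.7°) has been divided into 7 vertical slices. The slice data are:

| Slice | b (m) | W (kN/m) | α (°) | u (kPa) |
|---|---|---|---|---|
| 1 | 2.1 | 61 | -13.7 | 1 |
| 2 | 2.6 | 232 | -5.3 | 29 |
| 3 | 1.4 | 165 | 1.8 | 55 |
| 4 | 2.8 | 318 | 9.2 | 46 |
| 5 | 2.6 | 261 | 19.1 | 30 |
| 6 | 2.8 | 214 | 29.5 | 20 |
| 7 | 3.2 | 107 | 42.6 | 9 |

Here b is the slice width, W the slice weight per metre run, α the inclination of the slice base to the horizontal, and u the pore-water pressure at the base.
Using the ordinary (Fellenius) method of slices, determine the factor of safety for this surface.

FS = 3.06

Ordinary method of slices: FS = Σ[c'·Δl_i + (W_i cosα_i − u_i·Δl_i)·tanφ'] / Σ W_i sinα_i, with Δl_i = b_i / cosα_i.
Slice 1: Δl = 2.1/cos(-13.7°) = 2.161 m; N'_1 = 61·cos(-13.7°) − 1·2.161 = 57.1; c'Δl = 34.37; W sinα = -14.4
Slice 2: Δl = 2.6/cos(-5.3°) = 2.611 m; N'_2 = 232·cos(-5.3°) − 29·2.611 = 155.3; c'Δl = 41.52; W sinα = -21.4
Slice 3: Δl = 1.4/cos1.8° = 1.401 m; N'_3 = 165·cos1.8° − 55·1.401 = 87.9; c'Δl = 22.27; W sinα = 5.2
Slice 4: Δl = 2.8/cos9.2° = 2.836 m; N'_4 = 318·cos9.2° − 46·2.836 = 183.4; c'Δl = 45.10; W sinα = 50.8
Slice 5: Δl = 2.6/cos19.1° = 2.751 m; N'_5 = 261·cos19.1° − 30·2.751 = 164.1; c'Δl = 43.75; W sinα = 85.4
Slice 6: Δl = 2.8/cos29.5° = 3.217 m; N'_6 = 214·cos29.5° − 20·3.217 = 121.9; c'Δl = 51.15; W sinα = 105.4
Slice 7: Δl = 3.2/cos42.6° = 4.347 m; N'_7 = 107·cos42.6° − 9·4.347 = 39.6; c'Δl = 69.12; W sinα = 72.4
Σc'Δl = 307.3 kN/m; ΣN' = 809.3 kN/m; ΣW sinα = 283.4 kN/m
Resisting = 307.3 + 809.3·tan34.7° = 307.3 + 560.4 = 867.7 kN/m
FS = 867.7 / 283.4 = 3.062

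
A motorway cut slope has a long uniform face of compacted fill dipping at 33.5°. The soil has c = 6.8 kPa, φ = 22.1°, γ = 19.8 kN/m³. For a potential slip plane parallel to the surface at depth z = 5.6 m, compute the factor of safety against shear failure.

For an infinite slope with a slip plane parallel to the surface (no pore pressure): FS = [c + γz cos²β tanφ] / [γz sinβ cosβ].
γz = 19.8·5.6 = 110.88 kN/m²
Numerator = 6.8 + 110.88·cos²33.5°·tan22.1° = 6.8 + 110.88·0.6954·0.4061 = 38.108 kPa
Denominator = 110.88·sin33.5°·cos33.5° = 110.88·0.5519·0.8339 = 51.033 kPa
FS = 38.108 / 51.033 = 0.747

FS = 0.75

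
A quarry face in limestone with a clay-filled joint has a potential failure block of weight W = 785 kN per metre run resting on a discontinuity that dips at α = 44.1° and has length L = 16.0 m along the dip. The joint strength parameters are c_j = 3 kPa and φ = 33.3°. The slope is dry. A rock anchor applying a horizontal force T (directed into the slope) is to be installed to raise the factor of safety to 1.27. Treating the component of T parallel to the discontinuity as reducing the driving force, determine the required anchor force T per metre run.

Resolving forces along and normal to the sliding plane, with the horizontal anchor force T adding T·sinα to the effective normal force and T·cosα acting up the plane against the driving force:
FS = [c_jL + (W cosα + T sinα) tanφ] / [W sinα − T cosα]
Without the anchor: N' = 563.7 kN/m, driving T_d = 546.3 kN/m, resisting R = 3·16.0 + 563.7·tan33.3° = 418.3 kN/m, FS = 0.77.
Setting FS = 1.27 and solving for T:
1.27·(546.3 − T cos44.1°) = 418.3 + T sin44.1°·tan33.3°
T·(sin44.1°·tan33.3° + 1.27·cos44.1°) = 1.27·546.3 − 418.3
T·(0.6959·0.6569 + 1.27·0.7181) = 693.8 − 418.3 = 275.5
T·1.3691 = 275.5
T = 201.2 kN/m

T = 201 kN/m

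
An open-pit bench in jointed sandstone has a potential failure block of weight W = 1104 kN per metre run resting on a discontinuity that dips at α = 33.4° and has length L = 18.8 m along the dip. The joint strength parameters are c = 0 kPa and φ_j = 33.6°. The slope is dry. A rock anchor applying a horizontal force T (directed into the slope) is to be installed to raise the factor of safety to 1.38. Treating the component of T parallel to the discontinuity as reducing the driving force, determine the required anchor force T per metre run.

T = 149 kN/m

Resolving forces along and normal to the sliding plane, with the horizontal anchor force T adding T·sinα to the effective normal force and T·cosα acting up the plane against the driving force:
FS = [cL + (W cosα + T sinα) tanφ_j] / [W sinα − T cosα]
Without the anchor: N' = 921.7 kN/m, driving T_d = 607.7 kN/m, resisting R = 0·18.8 + 921.7·tan33.6° = 612.4 kN/m, FS = 1.01.
Setting FS = 1.38 and solving for T:
1.38·(607.7 − T cos33.4°) = 612.4 + T sin33.4°·tan33.6°
T·(sin33.4°·tan33.6° + 1.38·cos33.4°) = 1.38·607.7 − 612.4
T·(0.5505·0.6644 + 1.38·0.8348) = 838.7 − 612.4 = 226.3
T·1.5178 = 226.3
T = 149.1 kN/m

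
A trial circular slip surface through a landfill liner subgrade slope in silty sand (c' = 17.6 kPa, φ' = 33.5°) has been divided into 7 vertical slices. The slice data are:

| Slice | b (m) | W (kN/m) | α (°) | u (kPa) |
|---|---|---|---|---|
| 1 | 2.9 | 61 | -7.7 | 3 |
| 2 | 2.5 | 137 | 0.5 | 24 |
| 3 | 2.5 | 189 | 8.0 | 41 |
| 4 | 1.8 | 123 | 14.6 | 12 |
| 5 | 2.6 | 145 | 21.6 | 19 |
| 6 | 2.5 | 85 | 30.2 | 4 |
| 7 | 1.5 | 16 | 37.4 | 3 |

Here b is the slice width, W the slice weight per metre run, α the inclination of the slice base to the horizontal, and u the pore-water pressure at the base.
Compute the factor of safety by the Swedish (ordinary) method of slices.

Ordinary method of slices: FS = Σ[c'·Δl_i + (W_i cosα_i − u_i·Δl_i)·tanφ'] / Σ W_i sinα_i, with Δl_i = b_i / cosα_i.
Slice 1: Δl = 2.9/cos(-7.7°) = 2.926 m; N'_1 = 61·cos(-7.7°) − 3·2.926 = 51.7; c'Δl = 51.50; W sinα = -8.2
Slice 2: Δl = 2.5/cos0.5° = 2.500 m; N'_2 = 137·cos0.5° − 24·2.500 = 77.0; c'Δl = 44.00; W sinα = 1.2
Slice 3: Δl = 2.5/cos8.0° = 2.525 m; N'_3 = 189·cos8.0° − 41·2.525 = 83.7; c'Δl = 44.43; W sinα = 26.3
Slice 4: Δl = 1.8/cos14.6° = 1.860 m; N'_4 = 123·cos14.6° − 12·1.860 = 96.7; c'Δl = 32.74; W sinα = 31.0
Slice 5: Δl = 2.6/cos21.6° = 2.796 m; N'_5 = 145·cos21.6° − 19·2.796 = 81.7; c'Δl = 49.22; W sinα = 53.4
Slice 6: Δl = 2.5/cos30.2° = 2.893 m; N'_6 = 85·cos30.2° − 4·2.893 = 61.9; c'Δl = 50.91; W sinα = 42.8
Slice 7: Δl = 1.5/cos37.4° = 1.888 m; N'_7 = 16·cos37.4° − 3·1.888 = 7.0; c'Δl = 33.23; W sinα = 9.7
Σc'Δl = 306.0 kN/m; ΣN' = 459.6 kN/m; ΣW sinα = 156.2 kN/m
Resisting = 306.0 + 459.6·tan33.5° = 306.0 + 304.2 = 610.3 kN/m
FS = 610.3 / 156.2 = 3.907

FS = 3.91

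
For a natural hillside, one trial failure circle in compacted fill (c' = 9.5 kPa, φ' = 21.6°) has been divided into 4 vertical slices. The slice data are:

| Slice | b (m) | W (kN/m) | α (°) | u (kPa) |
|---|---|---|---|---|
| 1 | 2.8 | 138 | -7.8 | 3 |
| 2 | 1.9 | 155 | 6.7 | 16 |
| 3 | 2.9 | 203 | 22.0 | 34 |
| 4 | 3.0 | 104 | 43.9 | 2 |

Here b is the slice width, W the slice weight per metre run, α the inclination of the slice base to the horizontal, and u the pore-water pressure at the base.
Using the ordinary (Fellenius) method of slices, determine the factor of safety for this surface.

Ordinary method of slices: FS = Σ[c'·Δl_i + (W_i cosα_i − u_i·Δl_i)·tanφ'] / Σ W_i sinα_i, with Δl_i = b_i / cosα_i.
Slice 1: Δl = 2.8/cos(-7.8°) = 2.826 m; N'_1 = 138·cos(-7.8°) − 3·2.826 = 128.2; c'Δl = 26.85; W sinα = -18.7
Slice 2: Δl = 1.9/cos6.7° = 1.913 m; N'_2 = 155·cos6.7° − 16·1.913 = 123.3; c'Δl = 18.17; W sinα = 18.1
Slice 3: Δl = 2.9/cos22.0° = 3.128 m; N'_3 = 203·cos22.0° − 34·3.128 = 81.9; c'Δl = 29.71; W sinα = 76.0
Slice 4: Δl = 3.0/cos43.9° = 4.163 m; N'_4 = 104·cos43.9° − 2·4.163 = 66.6; c'Δl = 39.55; W sinα = 72.1
Σc'Δl = 114.3 kN/m; ΣN' = 400.1 kN/m; ΣW sinα = 147.5 kN/m
Resisting = 114.3 + 400.1·tan21.6° = 114.3 + 158.4 = 272.7 kN/m
FS = 272.7 / 147.5 = 1.849

FS = 1.85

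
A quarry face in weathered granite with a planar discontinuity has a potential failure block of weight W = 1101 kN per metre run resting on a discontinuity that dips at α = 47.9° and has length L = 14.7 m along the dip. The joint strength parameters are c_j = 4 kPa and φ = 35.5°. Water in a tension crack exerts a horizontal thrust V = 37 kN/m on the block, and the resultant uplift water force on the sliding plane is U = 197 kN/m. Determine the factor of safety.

Resolving the block weight along and normal to the plane and applying the Mohr–Coulomb strength on the joint:
N' = W cosα − U − V sinα = 1101·cos47.9° − 197 − 37·sin47.9° = 513.7 kN/m
Driving force T = W sinα + V cosα = 1101·sin47.9° + 37·cos47.9° = 841.7 kN/m
Resisting force R = c_j·L + N'·tanφ = 4·14.7 + 513.7·tan35.5° = 58.8 + 366.4 = 425.2 kN/m
FS = R / T = 425.2 / 841.7 = 0.505

FS = 0.51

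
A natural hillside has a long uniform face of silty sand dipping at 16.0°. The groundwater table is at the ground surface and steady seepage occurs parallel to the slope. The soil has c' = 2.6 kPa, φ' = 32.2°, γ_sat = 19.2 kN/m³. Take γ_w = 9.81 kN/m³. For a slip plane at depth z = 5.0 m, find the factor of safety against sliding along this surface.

FS = 1.18

With seepage parallel to the slope and the water table at the surface, the effective normal stress on the slip plane uses the buoyant unit weight γ' = γ_sat − γ_w while the driving shear stress uses γ_sat:
FS = [c' + γ' z cos²β tanφ'] / [γ_sat z sinβ cosβ]
γ' = 19.2 − 9.81 = 9.39 kN/m³
Numerator = 2.6 + 9.39·5.0·cos²16.0°·tan32.2° = 2.6 + 9.39·5.0·0.9240·0.6297 = 29.920 kPa
Denominator = 19.2·5.0·sin16.0°·cos16.0° = 19.2·5.0·0.2756·0.9613 = 25.436 kPa
FS = 29.920 / 25.436 = 1.176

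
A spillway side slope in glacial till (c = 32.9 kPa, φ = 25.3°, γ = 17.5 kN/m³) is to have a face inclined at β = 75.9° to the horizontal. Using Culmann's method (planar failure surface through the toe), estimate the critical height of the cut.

Culmann's analysis gives the critical failure plane at α_cr = (β + φ)/2 = (75.9 + 25.3)/2 = 50.6°, and the critical height
H_c = (4c/γ) · sinβ cosφ / [1 − cos(β − φ)]
    = (4·32.9/17.5) · sin75.9°·cos25.3° / [1 − cos(50.6°)]
    = 7.520 · 0.9699·0.9041 / [1 − 0.6347]
    = 7.520 · 0.8768 / 0.3653
    = 18.05 m

H_c = 18.05 m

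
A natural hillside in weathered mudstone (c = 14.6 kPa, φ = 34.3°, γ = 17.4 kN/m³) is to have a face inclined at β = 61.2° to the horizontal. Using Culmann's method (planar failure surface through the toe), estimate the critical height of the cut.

H_c = 22.46 m

Culmann's analysis gives the critical failure plane at α_cr = (β + φ)/2 = (61.2 + 34.3)/2 = 47.8°, and the critical height
H_c = (4c/γ) · sinβ cosφ / [1 − cos(β − φ)]
    = (4·14.6/17.4) · sin61.2°·cos34.3° / [1 − cos(26.9°)]
    = 3.356 · 0.8763·0.8261 / [1 − 0.8918]
    = 3.356 · 0.7239 / 0.1082
    = 22.46 m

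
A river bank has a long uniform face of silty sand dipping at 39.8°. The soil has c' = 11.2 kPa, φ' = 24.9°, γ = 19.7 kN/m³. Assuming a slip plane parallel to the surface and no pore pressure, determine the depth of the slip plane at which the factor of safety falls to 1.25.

Setting FS = 1.25 in FS = [c' + γz cos²β tanφ'] / [γz sinβ cosβ] and solving for z:
z = c' / [γ cosβ (FS·sinβ − cosβ·tanφ')]
  = 11.2 / [19.7·cos39.8°·(1.25·sin39.8° − cos39.8°·tan24.9°)]
  = 11.2 / [19.7·0.7683·(1.25·0.6401 − 0.7683·0.4642)]
  = 11.2 / 6.7126 = 1.668 m

z = 1.67 m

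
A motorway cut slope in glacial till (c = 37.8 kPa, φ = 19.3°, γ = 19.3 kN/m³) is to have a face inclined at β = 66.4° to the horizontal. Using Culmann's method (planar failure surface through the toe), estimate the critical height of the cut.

Culmann's analysis gives the critical failure plane at α_cr = (β + φ)/2 = (66.4 + 19.3)/2 = 42.9°, and the critical height
H_c = (4c/γ) · sinβ cosφ / [1 − cos(β − φ)]
    = (4·37.8/19.3) · sin66.4°·cos19.3° / [1 − cos(47.1°)]
    = 7.834 · 0.9164·0.9438 / [1 − 0.6807]
    = 7.834 · 0.8649 / 0.3193
    = 21.22 m

H_c = 21.22 m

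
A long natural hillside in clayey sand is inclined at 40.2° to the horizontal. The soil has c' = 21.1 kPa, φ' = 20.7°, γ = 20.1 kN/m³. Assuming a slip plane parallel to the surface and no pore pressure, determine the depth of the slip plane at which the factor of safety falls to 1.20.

z = 2.83 m

Setting FS = 1.20 in FS = [c' + γz cos²β tanφ'] / [γz sinβ cosβ] and solving for z:
z = c' / [γ cosβ (FS·sinβ − cosβ·tanφ')]
  = 21.1 / [20.1·cos40.2°·(1.20·sin40.2° − cos40.2°·tan20.7°)]
  = 21.1 / [20.1·0.7638·(1.20·0.6455 − 0.7638·0.3779)]
  = 21.1 / 7.4602 = 2.828 m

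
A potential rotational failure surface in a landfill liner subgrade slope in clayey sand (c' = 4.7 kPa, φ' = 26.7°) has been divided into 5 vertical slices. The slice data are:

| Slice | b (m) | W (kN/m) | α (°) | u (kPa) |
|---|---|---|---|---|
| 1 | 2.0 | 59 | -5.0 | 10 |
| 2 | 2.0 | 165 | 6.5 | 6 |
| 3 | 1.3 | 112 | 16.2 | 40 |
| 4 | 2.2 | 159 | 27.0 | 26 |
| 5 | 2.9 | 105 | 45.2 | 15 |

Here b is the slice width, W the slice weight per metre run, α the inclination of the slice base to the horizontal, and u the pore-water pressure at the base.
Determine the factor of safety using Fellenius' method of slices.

FS = 1.17

Ordinary method of slices: FS = Σ[c'·Δl_i + (W_i cosα_i − u_i·Δl_i)·tanφ'] / Σ W_i sinα_i, with Δl_i = b_i / cosα_i.
Slice 1: Δl = 2.0/cos(-5.0°) = 2.008 m; N'_1 = 59·cos(-5.0°) − 10·2.008 = 38.7; c'Δl = 9.44; W sinα = -5.1
Slice 2: Δl = 2.0/cos6.5° = 2.013 m; N'_2 = 165·cos6.5° − 6·2.013 = 151.9; c'Δl = 9.46; W sinα = 18.7
Slice 3: Δl = 1.3/cos16.2° = 1.354 m; N'_3 = 112·cos16.2° − 40·1.354 = 53.4; c'Δl = 6.36; W sinα = 31.2
Slice 4: Δl = 2.2/cos27.0° = 2.469 m; N'_4 = 159·cos27.0° − 26·2.469 = 77.5; c'Δl = 11.60; W sinα = 72.2
Slice 5: Δl = 2.9/cos45.2° = 4.116 m; N'_5 = 105·cos45.2° − 15·4.116 = 12.3; c'Δl = 19.34; W sinα = 74.5
Σc'Δl = 56.2 kN/m; ΣN' = 333.7 kN/m; ΣW sinα = 191.5 kN/m
Resisting = 56.2 + 333.7·tan26.7° = 56.2 + 167.8 = 224.0 kN/m
FS = 224.0 / 191.5 = 1.170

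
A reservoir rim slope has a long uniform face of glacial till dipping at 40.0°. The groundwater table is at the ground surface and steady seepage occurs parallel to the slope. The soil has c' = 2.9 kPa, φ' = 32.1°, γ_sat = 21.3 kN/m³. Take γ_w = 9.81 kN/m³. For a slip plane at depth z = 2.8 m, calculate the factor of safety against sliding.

With seepage parallel to the slope and the water table at the surface, the effective normal stress on the slip plane uses the buoyant unit weight γ' = γ_sat − γ_w while the driving shear stress uses γ_sat:
FS = [c' + γ' z cos²β tanφ'] / [γ_sat z sinβ cosβ]
γ' = 21.3 − 9.81 = 11.49 kN/m³
Numerator = 2.9 + 11.49·2.8·cos²40.0°·tan32.1° = 2.9 + 11.49·2.8·0.5868·0.6273 = 14.743 kPa
Denominator = 21.3·2.8·sin40.0°·cos40.0° = 21.3·2.8·0.6428·0.7660 = 29.367 kPa
FS = 14.743 / 29.367 = 0.502

FS = 0.50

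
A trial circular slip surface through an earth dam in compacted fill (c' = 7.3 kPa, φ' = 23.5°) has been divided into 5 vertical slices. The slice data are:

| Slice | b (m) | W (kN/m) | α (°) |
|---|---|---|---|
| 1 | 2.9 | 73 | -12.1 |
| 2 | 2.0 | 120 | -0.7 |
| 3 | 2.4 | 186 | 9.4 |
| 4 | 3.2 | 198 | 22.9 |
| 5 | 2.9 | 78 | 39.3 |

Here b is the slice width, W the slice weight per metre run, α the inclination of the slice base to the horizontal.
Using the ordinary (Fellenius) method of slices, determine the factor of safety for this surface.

FS = 2.68

Ordinary method of slices: FS = Σ[c'·Δl_i + (W_i cosα_i)·tanφ'] / Σ W_i sinα_i, with Δl_i = b_i / cosα_i.
Slice 1: Δl = 2.9/cos(-12.1°) = 2.966 m; N'_1 = 73·cos(-12.1°) = 71.4; c'Δl = 21.65; W sinα = -15.3
Slice 2: Δl = 2.0/cos(-0.7°) = 2.000 m; N'_2 = 120·cos(-0.7°) = 120.0; c'Δl = 14.60; W sinα = -1.5
Slice 3: Δl = 2.4/cos9.4° = 2.433 m; N'_3 = 186·cos9.4° = 183.5; c'Δl = 17.76; W sinα = 30.4
Slice 4: Δl = 3.2/cos22.9° = 3.474 m; N'_4 = 198·cos22.9° = 182.4; c'Δl = 25.36; W sinα = 77.0
Slice 5: Δl = 2.9/cos39.3° = 3.748 m; N'_5 = 78·cos39.3° = 60.4; c'Δl = 27.36; W sinα = 49.4
Σc'Δl = 106.7 kN/m; ΣN' = 617.6 kN/m; ΣW sinα = 140.1 kN/m
Resisting = 106.7 + 617.6·tan23.5° = 106.7 + 268.6 = 375.3 kN/m
FS = 375.3 / 140.1 = 2.679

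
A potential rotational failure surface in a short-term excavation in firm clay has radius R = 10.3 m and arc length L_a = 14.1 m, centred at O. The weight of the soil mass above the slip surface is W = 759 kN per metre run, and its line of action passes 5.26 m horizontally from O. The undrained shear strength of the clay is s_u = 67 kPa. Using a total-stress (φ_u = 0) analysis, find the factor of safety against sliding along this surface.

FS = 2.44

Taking moments about the centre O, the resisting moment is provided by the undrained shear strength acting along the arc:
M_R = s_u·L_a·R = 67·14.10·10.3 = 9730.4 kN·m/m
M_D = W·d = 759·5.26 = 3992.3 kN·m/m
FS = M_R / M_D = 9730.4 / 3992.3 = 2.437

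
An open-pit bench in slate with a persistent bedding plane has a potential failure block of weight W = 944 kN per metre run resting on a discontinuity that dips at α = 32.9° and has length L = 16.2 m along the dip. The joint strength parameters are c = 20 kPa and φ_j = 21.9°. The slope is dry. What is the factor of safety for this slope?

Resolving the block weight along and normal to the plane and applying the Mohr–Coulomb strength on the joint:
N' = W cosα = 944·cos32.9° = 792.6 kN/m
Driving force T = W sinα = 944·sin32.9° = 512.8 kN/m
Resisting force R = c·L + N'·tanφ_j = 20·16.2 + 792.6·tan21.9° = 324.0 + 318.6 = 642.6 kN/m
FS = R / T = 642.6 / 512.8 = 1.253

FS = 1.25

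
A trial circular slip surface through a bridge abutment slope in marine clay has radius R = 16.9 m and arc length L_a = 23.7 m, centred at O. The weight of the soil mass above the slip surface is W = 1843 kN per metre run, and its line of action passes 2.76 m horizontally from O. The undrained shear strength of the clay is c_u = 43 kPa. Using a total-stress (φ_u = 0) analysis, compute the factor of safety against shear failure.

FS = 3.39

Taking moments about the centre O, the resisting moment is provided by the undrained shear strength acting along the arc:
M_R = c_u·L_a·R = 43·23.70·16.9 = 17222.8 kN·m/m
M_D = W·d = 1843·2.76 = 5086.7 kN·m/m
FS = M_R / M_D = 17222.8 / 5086.7 = 3.386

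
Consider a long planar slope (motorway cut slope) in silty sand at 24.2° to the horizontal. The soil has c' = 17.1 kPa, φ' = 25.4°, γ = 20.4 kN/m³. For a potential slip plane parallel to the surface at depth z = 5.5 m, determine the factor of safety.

FS = 1.46

For an infinite slope with a slip plane parallel to the surface (no pore pressure): FS = [c' + γz cos²β tanφ'] / [γz sinβ cosβ].
γz = 20.4·5.5 = 112.20 kN/m²
Numerator = 17.1 + 112.20·cos²24.2°·tan25.4° = 17.1 + 112.20·0.8320·0.4748 = 61.424 kPa
Denominator = 112.20·sin24.2°·cos24.2° = 112.20·0.4099·0.9121 = 41.951 kPa
FS = 61.424 / 41.951 = 1.464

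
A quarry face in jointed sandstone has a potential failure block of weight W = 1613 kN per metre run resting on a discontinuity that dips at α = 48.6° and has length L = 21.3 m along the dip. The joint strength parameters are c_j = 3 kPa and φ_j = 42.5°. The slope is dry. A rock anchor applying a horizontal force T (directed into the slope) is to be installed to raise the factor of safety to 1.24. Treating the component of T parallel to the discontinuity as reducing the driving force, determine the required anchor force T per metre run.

T = 304 kN/m

Resolving forces along and normal to the sliding plane, with the horizontal anchor force T adding T·sinα to the effective normal force and T·cosα acting up the plane against the driving force:
FS = [c_jL + (W cosα + T sinα) tanφ_j] / [W sinα − T cosα]
Without the anchor: N' = 1066.7 kN/m, driving T_d = 1209.9 kN/m, resisting R = 3·21.3 + 1066.7·tan42.5° = 1041.3 kN/m, FS = 0.86.
Setting FS = 1.24 and solving for T:
1.24·(1209.9 − T cos48.6°) = 1041.3 + T sin48.6°·tan42.5°
T·(sin48.6°·tan42.5° + 1.24·cos48.6°) = 1.24·1209.9 − 1041.3
T·(0.7501·0.9163 + 1.24·0.6613) = 1500.3 − 1041.3 = 459.0
T·1.5074 = 459.0
T = 304.5 kN/m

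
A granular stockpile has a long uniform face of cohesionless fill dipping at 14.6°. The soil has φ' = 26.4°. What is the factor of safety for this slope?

FS = 1.91

For a dry cohesionless infinite slope the factor of safety is FS = tanφ' / tanβ.
FS = tan26.4° / tan14.6° = 0.4964 / 0.2605 = 1.906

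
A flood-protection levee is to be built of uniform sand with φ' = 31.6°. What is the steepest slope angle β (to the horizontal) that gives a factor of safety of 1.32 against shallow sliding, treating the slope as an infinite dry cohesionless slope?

β = 25.0°

For an infinite dry cohesionless slope FS = tanφ'/tanβ, so tanβ = tanφ' / FS.
tanβ = tan31.6° / 1.32 = 0.6152 / 1.32 = 0.4661
β = arctan(0.4661) = 24.99°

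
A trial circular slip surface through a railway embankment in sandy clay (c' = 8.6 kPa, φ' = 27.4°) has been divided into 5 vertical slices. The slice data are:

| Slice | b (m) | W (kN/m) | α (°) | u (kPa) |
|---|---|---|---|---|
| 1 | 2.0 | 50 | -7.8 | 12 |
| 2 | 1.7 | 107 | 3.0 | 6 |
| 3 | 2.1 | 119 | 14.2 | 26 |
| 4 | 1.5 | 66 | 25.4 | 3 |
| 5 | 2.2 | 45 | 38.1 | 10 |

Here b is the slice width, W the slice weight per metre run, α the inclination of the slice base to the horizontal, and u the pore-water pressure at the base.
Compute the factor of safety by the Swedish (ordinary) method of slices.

FS = 2.56

Ordinary method of slices: FS = Σ[c'·Δl_i + (W_i cosα_i − u_i·Δl_i)·tanφ'] / Σ W_i sinα_i, with Δl_i = b_i / cosα_i.
Slice 1: Δl = 2.0/cos(-7.8°) = 2.019 m; N'_1 = 50·cos(-7.8°) − 12·2.019 = 25.3; c'Δl = 17.36; W sinα = -6.8
Slice 2: Δl = 1.7/cos3.0° = 1.702 m; N'_2 = 107·cos3.0° − 6·1.702 = 96.6; c'Δl = 14.64; W sinα = 5.6
Slice 3: Δl = 2.1/cos14.2° = 2.166 m; N'_3 = 119·cos14.2° − 26·2.166 = 59.0; c'Δl = 18.63; W sinα = 29.2
Slice 4: Δl = 1.5/cos25.4° = 1.661 m; N'_4 = 66·cos25.4° − 3·1.661 = 54.6; c'Δl = 14.28; W sinα = 28.3
Slice 5: Δl = 2.2/cos38.1° = 2.796 m; N'_5 = 45·cos38.1° − 10·2.796 = 7.5; c'Δl = 24.04; W sinα = 27.8
Σc'Δl = 89.0 kN/m; ΣN' = 243.1 kN/m; ΣW sinα = 84.1 kN/m
Resisting = 89.0 + 243.1·tan27.4° = 89.0 + 126.0 = 215.0 kN/m
FS = 215.0 / 84.1 = 2.557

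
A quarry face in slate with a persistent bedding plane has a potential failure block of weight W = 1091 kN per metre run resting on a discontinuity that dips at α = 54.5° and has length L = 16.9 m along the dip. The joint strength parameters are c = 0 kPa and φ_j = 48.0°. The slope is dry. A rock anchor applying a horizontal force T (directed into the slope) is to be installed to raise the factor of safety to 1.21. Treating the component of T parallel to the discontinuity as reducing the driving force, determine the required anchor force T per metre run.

T = 231 kN/m

Resolving forces along and normal to the sliding plane, with the horizontal anchor force T adding T·sinα to the effective normal force and T·cosα acting up the plane against the driving force:
FS = [cL + (W cosα + T sinα) tanφ_j] / [W sinα − T cosα]
Without the anchor: N' = 633.5 kN/m, driving T_d = 888.2 kN/m, resisting R = 0·16.9 + 633.5·tan48.0° = 703.6 kN/m, FS = 0.79.
Setting FS = 1.21 and solving for T:
1.21·(888.2 − T cos54.5°) = 703.6 + T sin54.5°·tan48.0°
T·(sin54.5°·tan48.0° + 1.21·cos54.5°) = 1.21·888.2 − 703.6
T·(0.8141·1.1106 + 1.21·0.5807) = 1074.7 − 703.6 = 371.1
T·1.6068 = 371.1
T = 231.0 kN/m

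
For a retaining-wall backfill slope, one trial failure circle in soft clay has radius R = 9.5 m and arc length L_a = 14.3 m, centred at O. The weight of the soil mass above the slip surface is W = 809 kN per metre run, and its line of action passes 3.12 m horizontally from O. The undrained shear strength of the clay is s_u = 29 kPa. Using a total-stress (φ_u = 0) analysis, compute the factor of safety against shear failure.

Taking moments about the centre O, the resisting moment is provided by the undrained shear strength acting along the arc:
M_R = s_u·L_a·R = 29·14.30·9.5 = 3939.7 kN·m/m
M_D = W·d = 809·3.12 = 2524.1 kN·m/m
FS = M_R / M_D = 3939.7 / 2524.1 = 1.561

FS = 1.56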